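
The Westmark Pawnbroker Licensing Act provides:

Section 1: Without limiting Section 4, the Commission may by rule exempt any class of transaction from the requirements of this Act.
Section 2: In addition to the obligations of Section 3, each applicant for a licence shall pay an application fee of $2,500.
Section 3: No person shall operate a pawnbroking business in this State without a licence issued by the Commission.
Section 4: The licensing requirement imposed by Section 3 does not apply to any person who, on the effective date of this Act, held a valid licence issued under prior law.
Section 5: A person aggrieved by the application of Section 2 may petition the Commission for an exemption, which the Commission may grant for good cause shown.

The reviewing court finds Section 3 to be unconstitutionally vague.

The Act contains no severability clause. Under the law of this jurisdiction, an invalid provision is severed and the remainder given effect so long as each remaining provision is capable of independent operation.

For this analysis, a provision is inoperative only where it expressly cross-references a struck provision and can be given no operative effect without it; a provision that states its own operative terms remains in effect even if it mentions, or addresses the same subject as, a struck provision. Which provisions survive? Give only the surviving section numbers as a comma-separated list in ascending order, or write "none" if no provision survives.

Section 3 is struck. Section 4 merely fixes the grandfather exemption from Section 3; with Section 3 gone it has nothing to operate on and falls away. Although Section 2 refers to Section 3, its operative terms do not depend on Section 3, so it remains in effect. Section 1 mentions Section 4 but its own obligation stands independently of Section 4, so Section 1 is not affected. Under the stated default rule, only provisions that cannot operate independently fall away; the rest are enforced. The provisions still in force are Section 1, Section 2, and Section 5.

1, 2, 5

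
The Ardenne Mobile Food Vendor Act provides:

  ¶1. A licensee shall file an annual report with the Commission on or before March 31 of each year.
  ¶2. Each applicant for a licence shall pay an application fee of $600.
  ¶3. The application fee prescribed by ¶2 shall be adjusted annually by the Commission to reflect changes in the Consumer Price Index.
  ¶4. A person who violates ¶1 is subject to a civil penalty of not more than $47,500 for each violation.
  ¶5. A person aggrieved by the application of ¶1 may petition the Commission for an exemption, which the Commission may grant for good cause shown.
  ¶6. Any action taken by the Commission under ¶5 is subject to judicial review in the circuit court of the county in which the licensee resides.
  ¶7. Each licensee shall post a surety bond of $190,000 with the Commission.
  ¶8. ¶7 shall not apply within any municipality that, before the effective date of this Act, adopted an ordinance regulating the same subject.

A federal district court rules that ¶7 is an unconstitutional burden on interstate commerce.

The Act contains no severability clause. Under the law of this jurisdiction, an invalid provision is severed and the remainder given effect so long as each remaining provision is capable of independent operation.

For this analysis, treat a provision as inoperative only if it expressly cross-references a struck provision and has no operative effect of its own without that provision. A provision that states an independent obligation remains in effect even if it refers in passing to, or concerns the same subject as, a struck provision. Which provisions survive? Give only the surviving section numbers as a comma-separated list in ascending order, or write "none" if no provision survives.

¶7 is struck. ¶8 merely fixes the local-preemption carve-out from ¶7; with ¶7 gone it has nothing to operate on and falls away. With no severability clause, the stated default rule severs what cannot stand and enforces each remaining provision that can operate on its own. ¶1, ¶2, ¶3, ¶4, ¶5, and ¶6 remain in effect.

1, 2, 3, 4, 5, 6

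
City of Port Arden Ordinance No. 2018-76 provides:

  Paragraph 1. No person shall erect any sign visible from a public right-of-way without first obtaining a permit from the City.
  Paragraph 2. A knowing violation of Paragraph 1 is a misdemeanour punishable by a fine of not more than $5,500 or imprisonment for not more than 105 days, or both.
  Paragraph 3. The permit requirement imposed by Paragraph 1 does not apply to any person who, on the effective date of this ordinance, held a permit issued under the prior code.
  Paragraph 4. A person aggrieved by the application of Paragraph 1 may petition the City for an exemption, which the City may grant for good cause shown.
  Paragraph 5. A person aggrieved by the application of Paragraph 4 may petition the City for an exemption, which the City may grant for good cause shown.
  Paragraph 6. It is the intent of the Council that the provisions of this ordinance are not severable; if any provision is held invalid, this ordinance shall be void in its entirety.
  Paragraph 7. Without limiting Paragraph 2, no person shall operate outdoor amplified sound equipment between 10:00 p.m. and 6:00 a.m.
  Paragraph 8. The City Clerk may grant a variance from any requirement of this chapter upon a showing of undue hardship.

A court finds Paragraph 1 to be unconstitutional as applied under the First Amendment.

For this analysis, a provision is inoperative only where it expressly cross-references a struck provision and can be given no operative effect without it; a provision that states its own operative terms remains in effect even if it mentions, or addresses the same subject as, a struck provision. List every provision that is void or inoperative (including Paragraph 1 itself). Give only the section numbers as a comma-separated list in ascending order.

Paragraph 1 is struck. The only function of Paragraph 2 is the criminal penalty for violating Paragraph 1, so it cannot stand once Paragraph 1 is removed. Paragraph 3 has no operative effect of its own apart from Paragraph 1 and is therefore inoperative. Paragraph 4 operates only by reference to Paragraph 1, so it falls with Paragraph 1. Paragraph 5 has no operative effect of its own apart from Paragraph 4 and is therefore inoperative. Paragraph 6 provides that the ordinance is not severable, so the invalidity of any one provision voids the entire ordinance. No provision of the ordinance survives.

1, 2, 3, 4, 5, 6, 7, 8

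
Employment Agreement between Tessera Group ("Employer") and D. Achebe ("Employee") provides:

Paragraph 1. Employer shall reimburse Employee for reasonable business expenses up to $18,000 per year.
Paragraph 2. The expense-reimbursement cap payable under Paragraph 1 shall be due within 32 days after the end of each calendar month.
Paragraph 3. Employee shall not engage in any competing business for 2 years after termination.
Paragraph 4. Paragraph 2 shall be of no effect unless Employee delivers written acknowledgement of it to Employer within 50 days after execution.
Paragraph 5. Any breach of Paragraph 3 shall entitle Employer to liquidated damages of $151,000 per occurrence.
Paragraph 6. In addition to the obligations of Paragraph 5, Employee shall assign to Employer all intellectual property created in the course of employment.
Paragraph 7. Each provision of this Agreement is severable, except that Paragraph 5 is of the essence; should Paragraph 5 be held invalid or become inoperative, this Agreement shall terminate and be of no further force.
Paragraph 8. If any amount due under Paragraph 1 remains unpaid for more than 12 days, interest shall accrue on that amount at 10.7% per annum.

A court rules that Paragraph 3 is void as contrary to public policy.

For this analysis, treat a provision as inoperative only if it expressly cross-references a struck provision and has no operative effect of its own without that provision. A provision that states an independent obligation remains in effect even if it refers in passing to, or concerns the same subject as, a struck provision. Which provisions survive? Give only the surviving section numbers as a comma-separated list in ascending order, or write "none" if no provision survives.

none

Paragraph 3 is struck. Paragraph 5 has no operative effect of its own apart from Paragraph 3 and is therefore inoperative. Paragraph 7 makes Paragraph 5 an essential term, and Paragraph 5 has been rendered inoperative by the cascade; under Paragraph 7, the entire Agreement is therefore void. No provision of the Agreement survives.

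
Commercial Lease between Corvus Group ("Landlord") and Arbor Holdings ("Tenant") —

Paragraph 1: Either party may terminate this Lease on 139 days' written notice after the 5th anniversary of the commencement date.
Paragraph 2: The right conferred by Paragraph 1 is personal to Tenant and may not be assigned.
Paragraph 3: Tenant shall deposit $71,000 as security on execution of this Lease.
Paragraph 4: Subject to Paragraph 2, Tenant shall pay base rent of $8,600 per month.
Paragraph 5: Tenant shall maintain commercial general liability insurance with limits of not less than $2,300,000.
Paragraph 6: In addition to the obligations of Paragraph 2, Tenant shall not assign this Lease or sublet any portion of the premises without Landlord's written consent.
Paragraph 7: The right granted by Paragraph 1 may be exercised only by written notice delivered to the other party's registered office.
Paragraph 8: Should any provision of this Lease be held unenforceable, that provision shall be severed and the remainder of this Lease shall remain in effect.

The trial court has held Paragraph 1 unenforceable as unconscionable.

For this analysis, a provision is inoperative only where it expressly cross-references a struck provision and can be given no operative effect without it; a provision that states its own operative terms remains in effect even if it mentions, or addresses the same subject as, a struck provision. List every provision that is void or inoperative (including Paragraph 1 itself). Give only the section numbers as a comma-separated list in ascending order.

1, 2, 7

Paragraph 1 is struck. The only function of Paragraph 2 is the non-assignment of Paragraph 1, so it cannot stand once Paragraph 1 is removed. Paragraph 7 merely fixes the notice requirement for Paragraph 1; with Paragraph 1 gone it has nothing to operate on and falls away. Paragraph 6 mentions Paragraph 2 but its own obligation stands independently of Paragraph 2, so Paragraph 6 is not affected. Although Paragraph 4 refers to Paragraph 2, its operative terms do not depend on Paragraph 2, so it remains in effect. Under the severability clause in Paragraph 8, the remaining provisions continue in force. The provisions still in force are Paragraph 3, Paragraph 4, Paragraph 5, Paragraph 6, and Paragraph 8.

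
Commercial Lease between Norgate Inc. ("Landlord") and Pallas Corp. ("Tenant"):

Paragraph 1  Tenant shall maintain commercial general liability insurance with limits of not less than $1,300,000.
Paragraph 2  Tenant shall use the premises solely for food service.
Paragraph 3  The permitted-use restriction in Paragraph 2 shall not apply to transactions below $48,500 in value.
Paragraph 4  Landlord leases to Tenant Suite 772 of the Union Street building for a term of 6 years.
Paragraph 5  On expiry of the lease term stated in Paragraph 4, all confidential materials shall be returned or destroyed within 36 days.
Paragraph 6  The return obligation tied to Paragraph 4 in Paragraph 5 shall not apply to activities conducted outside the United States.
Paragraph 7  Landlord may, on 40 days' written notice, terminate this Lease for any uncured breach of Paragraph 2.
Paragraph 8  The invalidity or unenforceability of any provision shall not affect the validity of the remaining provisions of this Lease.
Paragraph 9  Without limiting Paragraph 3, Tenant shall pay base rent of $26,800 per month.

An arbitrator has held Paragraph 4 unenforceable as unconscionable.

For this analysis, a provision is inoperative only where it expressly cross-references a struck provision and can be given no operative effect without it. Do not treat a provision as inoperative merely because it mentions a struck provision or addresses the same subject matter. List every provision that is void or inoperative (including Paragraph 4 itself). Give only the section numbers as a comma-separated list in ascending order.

Paragraph 4 is struck. Paragraph 5 operates only by reference to Paragraph 4, so it falls with Paragraph 4. Paragraph 6 has no operative effect of its own apart from Paragraph 5 and is therefore inoperative. Under the severability clause in Paragraph 8, the remaining provisions continue in force. That leaves Paragraph 1, Paragraph 2, Paragraph 3, Paragraph 7, Paragraph 8, and Paragraph 9 in effect.

4, 5, 6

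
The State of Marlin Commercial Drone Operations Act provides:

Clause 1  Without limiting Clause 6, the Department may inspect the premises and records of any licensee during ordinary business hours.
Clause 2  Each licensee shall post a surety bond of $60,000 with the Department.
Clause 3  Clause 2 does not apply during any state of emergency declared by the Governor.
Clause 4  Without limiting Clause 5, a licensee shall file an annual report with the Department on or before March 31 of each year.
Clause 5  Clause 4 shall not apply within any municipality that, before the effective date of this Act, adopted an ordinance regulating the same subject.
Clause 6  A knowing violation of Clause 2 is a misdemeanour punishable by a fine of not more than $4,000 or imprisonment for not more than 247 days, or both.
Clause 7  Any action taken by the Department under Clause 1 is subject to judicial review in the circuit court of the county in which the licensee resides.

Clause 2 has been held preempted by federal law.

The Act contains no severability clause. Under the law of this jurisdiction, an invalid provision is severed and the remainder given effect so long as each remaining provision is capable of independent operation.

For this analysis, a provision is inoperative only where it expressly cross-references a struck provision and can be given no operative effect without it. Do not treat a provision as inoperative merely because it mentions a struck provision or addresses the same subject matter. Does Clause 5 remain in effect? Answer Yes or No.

Clause 2 is struck. Clause 3 has no operative effect of its own apart from Clause 2 and is therefore inoperative. Clause 6 has no operative effect of its own apart from Clause 2 and is therefore inoperative. Clause 1 mentions Clause 6 but its own obligation stands independently of Clause 6, so Clause 1 is not affected. Under the stated default rule, only provisions that cannot operate independently fall away; the rest are enforced. The provisions still in force are Clause 1, Clause 4, Clause 5, and Clause 7. Clause 5 is among the surviving provisions, so the answer is yes.

Yes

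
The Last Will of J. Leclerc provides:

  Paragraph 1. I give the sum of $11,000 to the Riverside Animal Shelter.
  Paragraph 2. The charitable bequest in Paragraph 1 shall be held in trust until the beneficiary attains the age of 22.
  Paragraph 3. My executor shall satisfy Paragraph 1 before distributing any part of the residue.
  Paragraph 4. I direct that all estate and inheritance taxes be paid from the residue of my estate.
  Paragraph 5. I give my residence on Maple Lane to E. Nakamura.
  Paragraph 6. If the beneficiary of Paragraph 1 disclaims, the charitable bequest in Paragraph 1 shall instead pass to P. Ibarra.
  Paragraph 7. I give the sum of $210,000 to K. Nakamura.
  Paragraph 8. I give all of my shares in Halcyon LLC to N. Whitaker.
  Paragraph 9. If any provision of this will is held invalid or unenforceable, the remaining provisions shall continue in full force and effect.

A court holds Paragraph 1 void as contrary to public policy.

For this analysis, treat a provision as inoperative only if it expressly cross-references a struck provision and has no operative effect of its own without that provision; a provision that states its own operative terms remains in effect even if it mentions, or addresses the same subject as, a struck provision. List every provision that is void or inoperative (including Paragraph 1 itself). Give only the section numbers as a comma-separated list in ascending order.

Paragraph 1 is struck. Paragraph 2 operates only by reference to Paragraph 1, so it falls with Paragraph 1. Paragraph 3 has no operative effect of its own apart from Paragraph 1 and is therefore inoperative. Paragraph 6 has no operative effect of its own apart from Paragraph 1 and is therefore inoperative. Paragraph 9 is a severability clause and preserves every provision that can still be given independent effect. That leaves Paragraph 4, Paragraph 5, Paragraph 7, Paragraph 8, and Paragraph 9 in effect.

1, 2, 3, 6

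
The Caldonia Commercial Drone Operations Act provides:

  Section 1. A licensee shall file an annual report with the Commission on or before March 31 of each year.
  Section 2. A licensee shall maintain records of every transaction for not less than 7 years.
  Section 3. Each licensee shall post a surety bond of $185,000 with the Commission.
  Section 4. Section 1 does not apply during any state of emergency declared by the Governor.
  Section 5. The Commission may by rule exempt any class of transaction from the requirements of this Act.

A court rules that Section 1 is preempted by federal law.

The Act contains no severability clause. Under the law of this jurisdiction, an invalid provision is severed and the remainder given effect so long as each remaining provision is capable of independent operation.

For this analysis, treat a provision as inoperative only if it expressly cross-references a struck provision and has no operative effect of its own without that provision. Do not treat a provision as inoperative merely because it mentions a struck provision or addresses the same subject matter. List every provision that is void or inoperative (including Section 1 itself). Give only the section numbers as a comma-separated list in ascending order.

1, 4

Section 1 is struck. Section 4 operates only by reference to Section 1, so it falls with Section 1. With no severability clause, the stated default rule severs what cannot stand and enforces each remaining provision that can operate on its own. The provisions still in force are Section 2, Section 3, and Section 5.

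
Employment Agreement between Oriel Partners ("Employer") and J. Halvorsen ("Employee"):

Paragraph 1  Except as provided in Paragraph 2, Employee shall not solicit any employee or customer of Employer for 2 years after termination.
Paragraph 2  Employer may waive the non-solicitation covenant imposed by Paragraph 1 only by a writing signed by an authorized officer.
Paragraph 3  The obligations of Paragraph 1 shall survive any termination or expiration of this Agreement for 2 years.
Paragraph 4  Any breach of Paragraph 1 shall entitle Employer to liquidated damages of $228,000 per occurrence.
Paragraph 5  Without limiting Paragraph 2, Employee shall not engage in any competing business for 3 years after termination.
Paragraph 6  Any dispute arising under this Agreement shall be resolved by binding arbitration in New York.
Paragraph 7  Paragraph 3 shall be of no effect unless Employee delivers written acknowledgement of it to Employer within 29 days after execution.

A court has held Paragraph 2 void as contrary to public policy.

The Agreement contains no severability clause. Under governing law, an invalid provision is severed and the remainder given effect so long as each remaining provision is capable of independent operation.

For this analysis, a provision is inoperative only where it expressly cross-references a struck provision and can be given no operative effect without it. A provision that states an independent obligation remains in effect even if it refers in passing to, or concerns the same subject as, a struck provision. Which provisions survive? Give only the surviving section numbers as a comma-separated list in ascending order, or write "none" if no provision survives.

Paragraph 2 is struck. Paragraph 5 mentions Paragraph 2 but its own obligation stands independently of Paragraph 2, so Paragraph 5 is not affected. Paragraph 1 mentions Paragraph 2 but its own obligation stands independently of Paragraph 2, so Paragraph 1 is not affected. No other provision's operative terms depend on Paragraph 2. Under the stated default rule, only provisions that cannot operate independently fall away; the rest are enforced. Paragraph 1, Paragraph 3, Paragraph 4, Paragraph 5, Paragraph 6, and Paragraph 7 remain in effect.

1, 3, 4, 5, 6, 7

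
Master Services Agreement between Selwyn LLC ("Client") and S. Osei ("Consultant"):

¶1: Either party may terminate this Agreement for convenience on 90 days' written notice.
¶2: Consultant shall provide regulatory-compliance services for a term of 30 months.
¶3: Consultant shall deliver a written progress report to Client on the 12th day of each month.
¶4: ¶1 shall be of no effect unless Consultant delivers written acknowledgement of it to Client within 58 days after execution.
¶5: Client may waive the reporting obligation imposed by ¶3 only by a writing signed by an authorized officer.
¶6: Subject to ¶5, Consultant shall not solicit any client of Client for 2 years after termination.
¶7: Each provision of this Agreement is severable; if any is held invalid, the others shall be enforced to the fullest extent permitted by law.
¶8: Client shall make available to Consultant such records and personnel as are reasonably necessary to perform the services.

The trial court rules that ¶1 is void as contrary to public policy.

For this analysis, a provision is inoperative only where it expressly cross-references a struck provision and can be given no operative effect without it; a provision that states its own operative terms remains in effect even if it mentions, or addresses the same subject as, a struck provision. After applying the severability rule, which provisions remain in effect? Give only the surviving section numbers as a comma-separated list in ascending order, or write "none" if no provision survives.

¶1 is struck. ¶4 operates only by reference to ¶1, so it falls with ¶1. ¶7 is a severability clause and preserves every provision that can still be given independent effect. ¶2, ¶3, ¶5, ¶6, ¶7, and ¶8 remain in effect.

2, 3, 5, 6, 7, 8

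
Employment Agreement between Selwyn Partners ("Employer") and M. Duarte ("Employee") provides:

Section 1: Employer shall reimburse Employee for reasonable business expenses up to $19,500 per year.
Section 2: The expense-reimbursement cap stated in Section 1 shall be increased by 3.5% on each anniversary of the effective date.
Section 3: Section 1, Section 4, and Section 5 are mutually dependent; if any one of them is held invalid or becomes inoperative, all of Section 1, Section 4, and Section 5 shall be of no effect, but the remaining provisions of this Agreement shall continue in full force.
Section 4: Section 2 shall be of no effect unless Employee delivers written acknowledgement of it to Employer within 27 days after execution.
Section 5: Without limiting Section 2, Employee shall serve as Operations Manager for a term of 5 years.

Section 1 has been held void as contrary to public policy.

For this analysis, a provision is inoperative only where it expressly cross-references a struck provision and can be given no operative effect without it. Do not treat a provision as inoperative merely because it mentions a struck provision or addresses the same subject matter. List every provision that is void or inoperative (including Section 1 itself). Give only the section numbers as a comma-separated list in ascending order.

1, 2, 4, 5

Section 1 is struck. Section 2 does nothing except set the escalation of the expense-reimbursement cap by reference to Section 1; with Section 1 gone it has no independent effect and is inoperative. Section 4 merely fixes the acknowledgement condition for Section 2; with Section 2 gone it has nothing to operate on and falls away. Section 3 declares Section 1, Section 4, and Section 5 mutually dependent; since one of them has fallen, all of them are of no effect. That brings down Section 5 as well. The remainder continues in force under Section 3. Only Section 3 remains in effect.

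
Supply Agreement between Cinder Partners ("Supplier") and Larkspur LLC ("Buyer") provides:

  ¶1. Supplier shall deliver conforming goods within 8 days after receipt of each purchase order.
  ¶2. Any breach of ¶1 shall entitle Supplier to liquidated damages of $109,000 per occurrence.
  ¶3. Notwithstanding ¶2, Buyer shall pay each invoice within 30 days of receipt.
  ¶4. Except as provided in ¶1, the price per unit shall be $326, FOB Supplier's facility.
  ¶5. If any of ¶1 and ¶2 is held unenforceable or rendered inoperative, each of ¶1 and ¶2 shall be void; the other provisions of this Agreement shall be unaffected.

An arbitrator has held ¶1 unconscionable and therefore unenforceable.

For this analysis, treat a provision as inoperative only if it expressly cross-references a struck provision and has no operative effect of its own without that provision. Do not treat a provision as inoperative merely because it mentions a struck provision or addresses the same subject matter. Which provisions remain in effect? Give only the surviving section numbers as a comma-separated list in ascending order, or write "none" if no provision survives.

3, 4, 5

¶1 is struck. ¶2 does nothing except set the liquidated-damages amount by reference to ¶1; with ¶1 gone it has no independent effect and is inoperative. Although ¶3 refers to ¶2, its operative terms do not depend on ¶2, so it remains in effect. ¶4 mentions ¶1 but its own obligation stands independently of ¶1, so ¶4 is not affected. ¶5 declares ¶1 and ¶2 mutually dependent; since one of them has fallen, all of them are of no effect. The remainder continues in force under ¶5. That leaves ¶3, ¶4, and ¶5 in effect.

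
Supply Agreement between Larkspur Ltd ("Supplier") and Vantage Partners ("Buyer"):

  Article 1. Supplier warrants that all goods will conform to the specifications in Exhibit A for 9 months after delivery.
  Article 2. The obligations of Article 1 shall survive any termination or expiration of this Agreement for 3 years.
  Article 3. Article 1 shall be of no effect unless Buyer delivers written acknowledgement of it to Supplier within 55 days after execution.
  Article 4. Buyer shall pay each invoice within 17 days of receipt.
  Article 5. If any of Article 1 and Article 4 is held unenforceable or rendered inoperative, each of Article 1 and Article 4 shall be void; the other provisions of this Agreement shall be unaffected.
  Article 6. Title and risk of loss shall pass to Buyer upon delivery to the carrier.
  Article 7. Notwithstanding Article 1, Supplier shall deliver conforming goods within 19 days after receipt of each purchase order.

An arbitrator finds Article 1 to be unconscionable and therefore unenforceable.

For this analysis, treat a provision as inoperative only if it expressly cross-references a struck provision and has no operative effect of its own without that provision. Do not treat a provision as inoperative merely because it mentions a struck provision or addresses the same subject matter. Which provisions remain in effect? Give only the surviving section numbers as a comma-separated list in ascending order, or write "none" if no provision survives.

Article 1 is struck. Article 2 has no operative effect of its own apart from Article 1 and is therefore inoperative. Article 3 has no operative effect of its own apart from Article 1 and is therefore inoperative. Article 7 mentions Article 1 but its own obligation stands independently of Article 1, so Article 7 is not affected. Article 5 declares Article 1 and Article 4 mutually dependent; since one of them has fallen, all of them are of no effect. That brings down Article 4 as well. The remainder continues in force under Article 5. The provisions still in force are Article 5, Article 6, and Article 7.

5, 6, 7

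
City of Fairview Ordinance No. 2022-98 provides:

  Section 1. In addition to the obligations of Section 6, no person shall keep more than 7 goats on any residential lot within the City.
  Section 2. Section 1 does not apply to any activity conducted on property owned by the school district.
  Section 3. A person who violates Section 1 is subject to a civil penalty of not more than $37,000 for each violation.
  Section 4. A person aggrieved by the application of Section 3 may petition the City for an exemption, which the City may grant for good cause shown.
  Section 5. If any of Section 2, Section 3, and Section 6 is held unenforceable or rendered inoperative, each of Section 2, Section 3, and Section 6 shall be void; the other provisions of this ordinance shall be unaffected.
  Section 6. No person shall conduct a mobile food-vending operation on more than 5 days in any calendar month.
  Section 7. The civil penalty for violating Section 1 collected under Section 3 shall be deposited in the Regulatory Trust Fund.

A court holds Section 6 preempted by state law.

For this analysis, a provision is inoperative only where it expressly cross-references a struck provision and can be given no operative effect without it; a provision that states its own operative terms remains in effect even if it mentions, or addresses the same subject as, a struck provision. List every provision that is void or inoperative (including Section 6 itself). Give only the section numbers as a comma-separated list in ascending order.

2, 3, 4, 6, 7

Section 6 is struck. Although Section 1 refers to Section 6, its operative terms do not depend on Section 6, so it remains in effect. No other provision's operative terms depend on Section 6. Section 5 declares Section 2, Section 3, and Section 6 mutually dependent; since one of them has fallen, all of them are of no effect. That brings down Section 2 and Section 3 as well. Section 4 and Section 7 in turn depend solely on a provision now struck and likewise fall. The remainder continues in force under Section 5. The provisions still in force are Section 1 and Section 5.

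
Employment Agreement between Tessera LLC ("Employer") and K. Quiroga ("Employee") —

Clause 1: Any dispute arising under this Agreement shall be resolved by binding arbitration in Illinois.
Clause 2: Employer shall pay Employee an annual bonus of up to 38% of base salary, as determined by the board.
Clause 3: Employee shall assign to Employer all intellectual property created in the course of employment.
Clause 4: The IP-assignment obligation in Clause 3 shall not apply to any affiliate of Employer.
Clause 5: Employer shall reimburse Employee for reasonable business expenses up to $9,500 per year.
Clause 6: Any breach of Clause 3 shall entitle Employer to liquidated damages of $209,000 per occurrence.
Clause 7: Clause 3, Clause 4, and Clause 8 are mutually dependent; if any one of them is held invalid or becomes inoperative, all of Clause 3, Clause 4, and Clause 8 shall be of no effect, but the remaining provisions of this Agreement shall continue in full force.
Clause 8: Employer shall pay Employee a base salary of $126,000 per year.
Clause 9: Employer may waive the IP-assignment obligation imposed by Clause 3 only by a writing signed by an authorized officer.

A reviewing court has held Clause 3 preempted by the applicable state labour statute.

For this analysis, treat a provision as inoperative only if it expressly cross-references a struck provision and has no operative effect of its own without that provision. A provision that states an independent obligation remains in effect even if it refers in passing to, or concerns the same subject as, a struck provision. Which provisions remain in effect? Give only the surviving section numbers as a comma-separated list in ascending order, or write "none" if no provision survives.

Clause 3 is struck. Clause 4 has no operative effect of its own apart from Clause 3 and is therefore inoperative. Clause 6 operates only by reference to Clause 3, so it falls with Clause 3. Clause 9 operates only by reference to Clause 3, so it falls with Clause 3. Clause 7 declares Clause 3, Clause 4, and Clause 8 mutually dependent; since one of them has fallen, all of them are of no effect. That brings down Clause 8 as well. The remainder continues in force under Clause 7. The provisions still in force are Clause 1, Clause 2, Clause 5, and Clause 7.

1, 2, 5, 7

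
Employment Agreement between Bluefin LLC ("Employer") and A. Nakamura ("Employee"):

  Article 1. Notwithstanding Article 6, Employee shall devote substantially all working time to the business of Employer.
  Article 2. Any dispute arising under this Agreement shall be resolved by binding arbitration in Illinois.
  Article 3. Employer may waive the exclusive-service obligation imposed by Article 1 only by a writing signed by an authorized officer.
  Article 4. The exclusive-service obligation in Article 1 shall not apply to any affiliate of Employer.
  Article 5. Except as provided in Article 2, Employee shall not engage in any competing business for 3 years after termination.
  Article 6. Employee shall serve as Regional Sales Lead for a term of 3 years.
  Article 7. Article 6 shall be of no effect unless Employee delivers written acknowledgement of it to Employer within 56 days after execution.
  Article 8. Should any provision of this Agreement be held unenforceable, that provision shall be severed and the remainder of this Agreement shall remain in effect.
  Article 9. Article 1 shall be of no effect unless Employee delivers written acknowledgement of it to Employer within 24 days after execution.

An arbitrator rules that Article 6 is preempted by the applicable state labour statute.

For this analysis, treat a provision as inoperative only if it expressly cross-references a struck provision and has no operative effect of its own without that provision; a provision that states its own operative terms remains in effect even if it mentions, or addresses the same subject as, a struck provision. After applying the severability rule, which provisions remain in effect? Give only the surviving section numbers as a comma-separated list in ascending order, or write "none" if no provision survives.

Article 6 is struck. Article 7 operates only by reference to Article 6, so it falls with Article 6. Although Article 1 refers to Article 6, its operative terms do not depend on Article 6, so it remains in effect. Under the severability clause in Article 8, the remaining provisions continue in force. Article 1, Article 2, Article 3, Article 4, Article 5, Article 8, and Article 9 remain in effect.

1, 2, 3, 4, 5, 8, 9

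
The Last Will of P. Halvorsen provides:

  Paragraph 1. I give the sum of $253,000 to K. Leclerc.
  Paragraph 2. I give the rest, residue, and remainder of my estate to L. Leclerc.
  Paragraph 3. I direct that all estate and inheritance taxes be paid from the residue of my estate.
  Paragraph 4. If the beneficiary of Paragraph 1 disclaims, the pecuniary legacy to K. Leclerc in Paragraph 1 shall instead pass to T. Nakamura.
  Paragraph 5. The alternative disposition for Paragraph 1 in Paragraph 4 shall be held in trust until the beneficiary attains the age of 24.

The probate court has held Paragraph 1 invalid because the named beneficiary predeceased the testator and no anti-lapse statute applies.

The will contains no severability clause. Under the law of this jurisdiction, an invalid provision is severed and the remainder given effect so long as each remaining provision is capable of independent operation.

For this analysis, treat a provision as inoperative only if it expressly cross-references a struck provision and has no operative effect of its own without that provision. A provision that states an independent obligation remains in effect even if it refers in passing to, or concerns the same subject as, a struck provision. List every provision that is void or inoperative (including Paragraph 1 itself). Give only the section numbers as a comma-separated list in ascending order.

1, 4, 5

Paragraph 1 is struck. Paragraph 4 has no operative effect of its own apart from Paragraph 1 and is therefore inoperative. The only function of Paragraph 5 is the trust for Paragraph 4, so it cannot stand once Paragraph 4 is removed. With no severability clause, the stated default rule severs what cannot stand and enforces each remaining provision that can operate on its own. Paragraph 2 and Paragraph 3 remain in effect.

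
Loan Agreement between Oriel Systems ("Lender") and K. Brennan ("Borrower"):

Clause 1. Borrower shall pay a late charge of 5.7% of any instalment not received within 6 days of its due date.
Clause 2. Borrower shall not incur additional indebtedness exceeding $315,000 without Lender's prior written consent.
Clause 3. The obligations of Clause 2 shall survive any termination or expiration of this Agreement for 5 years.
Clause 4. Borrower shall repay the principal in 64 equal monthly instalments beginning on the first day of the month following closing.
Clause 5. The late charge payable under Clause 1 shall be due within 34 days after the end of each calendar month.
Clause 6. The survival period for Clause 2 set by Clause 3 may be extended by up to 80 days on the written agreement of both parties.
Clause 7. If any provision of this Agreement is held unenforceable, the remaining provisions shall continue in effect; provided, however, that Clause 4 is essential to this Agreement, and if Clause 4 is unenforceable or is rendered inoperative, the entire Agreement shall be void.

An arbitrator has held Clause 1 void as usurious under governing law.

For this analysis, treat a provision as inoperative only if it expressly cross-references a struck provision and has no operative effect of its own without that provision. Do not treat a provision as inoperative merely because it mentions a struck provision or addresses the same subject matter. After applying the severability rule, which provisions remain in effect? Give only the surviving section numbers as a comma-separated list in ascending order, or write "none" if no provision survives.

2, 3, 4, 6, 7

Clause 1 is struck. The whole of Clause 5 is the payment deadline for the late charge, defined by reference to Clause 1, so Clause 5 cannot stand once Clause 1 is removed. Clause 7 makes Clause 4 an essential term, but Clause 4 is unaffected, so the severability proviso in Clause 7 preserves the remaining provisions. The provisions still in force are Clause 2, Clause 3, Clause 4, Clause 6, and Clause 7.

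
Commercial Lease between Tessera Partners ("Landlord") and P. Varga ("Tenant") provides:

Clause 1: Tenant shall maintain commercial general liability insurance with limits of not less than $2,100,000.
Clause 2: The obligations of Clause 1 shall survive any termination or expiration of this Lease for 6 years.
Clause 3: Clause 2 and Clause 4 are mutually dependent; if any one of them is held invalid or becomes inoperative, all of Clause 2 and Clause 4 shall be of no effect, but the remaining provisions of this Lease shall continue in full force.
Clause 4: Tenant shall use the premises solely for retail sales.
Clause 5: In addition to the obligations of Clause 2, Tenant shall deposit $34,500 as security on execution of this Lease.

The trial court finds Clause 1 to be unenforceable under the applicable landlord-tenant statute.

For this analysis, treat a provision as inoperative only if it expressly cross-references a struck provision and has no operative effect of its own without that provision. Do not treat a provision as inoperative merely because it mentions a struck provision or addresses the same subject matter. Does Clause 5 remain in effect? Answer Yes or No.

Yes

Clause 1 is struck. Clause 2 has no operative effect of its own apart from Clause 1 and is therefore inoperative. Clause 5 mentions Clause 2 but its own obligation stands independently of Clause 2, so Clause 5 is not affected. Clause 3 declares Clause 2 and Clause 4 mutually dependent; since one of them has fallen, all of them are of no effect. That brings down Clause 4 as well. The remainder continues in force under Clause 3. Clause 3 and Clause 5 remain in effect. Clause 5 is among the surviving provisions, so the answer is yes.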